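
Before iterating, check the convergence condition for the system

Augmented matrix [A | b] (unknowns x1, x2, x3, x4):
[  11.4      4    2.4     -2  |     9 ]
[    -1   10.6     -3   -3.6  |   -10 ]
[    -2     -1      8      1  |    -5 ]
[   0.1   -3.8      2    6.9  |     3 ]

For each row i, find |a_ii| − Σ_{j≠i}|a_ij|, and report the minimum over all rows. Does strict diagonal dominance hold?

row 1: |11.4| − (4+2.4+2) = 3
row 2: |10.6| − (1+3+3.6) = 3
row 3: |8| − (2+1+1) = 4
row 4: |6.9| − (0.1+3.8+2) = 1
minimum over rows = 1 → strictly diagonally dominant (convergence guaranteed)

1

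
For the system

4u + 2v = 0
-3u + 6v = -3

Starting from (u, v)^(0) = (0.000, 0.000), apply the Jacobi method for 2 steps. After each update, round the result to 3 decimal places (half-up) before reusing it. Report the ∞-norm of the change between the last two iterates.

Iteration 1:
  u = (0 - (2)·0.000) / (4) = 0.000
  v = (-3 - (-3)·0.000) / (6) = -0.500
Iteration 2:
  u = (0 - (2)·-0.500) / (4) = 0.250
  v = (-3 - (-3)·0.000) / (6) = -0.500
Change: (0.250, 0.000) → max |·| = 0.250

0.250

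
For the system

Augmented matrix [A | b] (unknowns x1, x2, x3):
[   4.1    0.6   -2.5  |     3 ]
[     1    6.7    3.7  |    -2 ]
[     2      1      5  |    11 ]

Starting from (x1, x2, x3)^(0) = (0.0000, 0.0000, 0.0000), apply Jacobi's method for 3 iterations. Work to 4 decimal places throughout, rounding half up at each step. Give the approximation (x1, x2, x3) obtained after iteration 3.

Iteration 1:
  x1 = (3 - (0.6)·0.0000 - (-2.5)·0.0000) / (4.1) = 0.7317
  x2 = (-2 - (1)·0.0000 - (3.7)·0.0000) / (6.7) = -0.2985
  x3 = (11 - (2)·0.0000 - (1)·0.0000) / (5) = 2.2000
Iteration 2:
  x1 = (3 - (0.6)·-0.2985 - (-2.5)·2.2000) / (4.1) = 2.1169
  x2 = (-2 - (1)·0.7317 - (3.7)·2.2000) / (6.7) = -1.6226
  x3 = (11 - (2)·0.7317 - (1)·-0.2985) / (5) = 1.9670
Iteration 3:
  x1 = (3 - (0.6)·-1.6226 - (-2.5)·1.9670) / (4.1) = 2.1686
  x2 = (-2 - (1)·2.1169 - (3.7)·1.9670) / (6.7) = -1.7007
  x3 = (11 - (2)·2.1169 - (1)·-1.6226) / (5) = 1.6778

(2.1686, -1.7007, 1.6778)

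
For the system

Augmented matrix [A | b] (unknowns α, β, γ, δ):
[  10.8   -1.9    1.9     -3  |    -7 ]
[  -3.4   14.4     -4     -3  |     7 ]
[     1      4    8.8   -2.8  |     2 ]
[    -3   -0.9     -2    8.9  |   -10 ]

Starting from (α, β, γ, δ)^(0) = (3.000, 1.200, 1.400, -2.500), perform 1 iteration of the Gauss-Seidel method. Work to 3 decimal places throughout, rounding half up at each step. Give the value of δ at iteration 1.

Iteration 1:
  α = (-7 - (-1.9)·1.200 - (1.9)·1.400 - (-3)·-2.500) / (10.8) = -1.378
  β = (7 - (-3.4)·-1.378 - (-4)·1.400 - (-3)·-2.500) / (14.4) = 0.029
  γ = (2 - (1)·-1.378 - (4)·0.029 - (-2.8)·-2.500) / (8.8) = -0.425
  δ = (-10 - (-3)·-1.378 - (-0.9)·0.029 - (-2)·-0.425) / (8.9) = -1.681

-1.681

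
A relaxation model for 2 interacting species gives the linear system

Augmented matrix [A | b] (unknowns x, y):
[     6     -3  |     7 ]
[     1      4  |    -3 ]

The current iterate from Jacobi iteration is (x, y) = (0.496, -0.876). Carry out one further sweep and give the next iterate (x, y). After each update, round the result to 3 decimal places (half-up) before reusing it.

One sweep:
  x = (7 - (-3)·-0.876) / (6) = 0.729
  y = (-3 - (1)·0.496) / (4) = -0.874

(0.729, -0.874)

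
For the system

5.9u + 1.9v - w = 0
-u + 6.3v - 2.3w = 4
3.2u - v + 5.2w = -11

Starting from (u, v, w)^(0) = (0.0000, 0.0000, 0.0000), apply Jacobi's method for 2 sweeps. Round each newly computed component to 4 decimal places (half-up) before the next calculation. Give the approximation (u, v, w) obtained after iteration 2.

(-0.5630, -0.1374, -1.9933)

Iteration 1:
  u = (0 - (1.9)·0.0000 - (-1)·0.0000) / (5.9) = 0.0000
  v = (4 - (-1)·0.0000 - (-2.3)·0.0000) / (6.3) = 0.6349
  w = (-11 - (3.2)·0.0000 - (-1)·0.0000) / (5.2) = -2.1154
Iteration 2:
  u = (0 - (1.9)·0.6349 - (-1)·-2.1154) / (5.9) = -0.5630
  v = (4 - (-1)·0.0000 - (-2.3)·-2.1154) / (6.3) = -0.1374
  w = (-11 - (3.2)·0.0000 - (-1)·0.6349) / (5.2) = -1.9933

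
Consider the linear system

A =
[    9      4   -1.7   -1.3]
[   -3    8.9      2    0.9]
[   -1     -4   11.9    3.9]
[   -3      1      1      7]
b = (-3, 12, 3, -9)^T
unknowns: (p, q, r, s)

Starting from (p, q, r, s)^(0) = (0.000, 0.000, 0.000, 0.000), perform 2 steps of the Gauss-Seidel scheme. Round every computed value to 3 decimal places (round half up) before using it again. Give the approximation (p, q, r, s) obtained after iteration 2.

(-1.007, 1.037, 1.072, -2.019)

Iteration 1:
  p = (-3 - (4)·0.000 - (-1.7)·0.000 - (-1.3)·0.000) / (9) = -0.333
  q = (12 - (-3)·-0.333 - (2)·0.000 - (0.9)·0.000) / (8.9) = 1.236
  r = (3 - (-1)·-0.333 - (-4)·1.236 - (3.9)·0.000) / (11.9) = 0.640
  s = (-9 - (-3)·-0.333 - (1)·1.236 - (1)·0.640) / (7) = -1.696
Iteration 2:
  p = (-3 - (4)·1.236 - (-1.7)·0.640 - (-1.3)·-1.696) / (9) = -1.007
  q = (12 - (-3)·-1.007 - (2)·0.640 - (0.9)·-1.696) / (8.9) = 1.037
  r = (3 - (-1)·-1.007 - (-4)·1.037 - (3.9)·-1.696) / (11.9) = 1.072
  s = (-9 - (-3)·-1.007 - (1)·1.037 - (1)·1.072) / (7) = -2.019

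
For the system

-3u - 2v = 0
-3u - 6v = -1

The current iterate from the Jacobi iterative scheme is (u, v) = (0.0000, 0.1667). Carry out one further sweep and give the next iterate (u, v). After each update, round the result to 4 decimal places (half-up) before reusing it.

One sweep:
  u = (0 - (-2)·0.1667) / (-3) = -0.1111
  v = (-1 - (-3)·0.0000) / (-6) = 0.1667

(-0.1111, 0.1667)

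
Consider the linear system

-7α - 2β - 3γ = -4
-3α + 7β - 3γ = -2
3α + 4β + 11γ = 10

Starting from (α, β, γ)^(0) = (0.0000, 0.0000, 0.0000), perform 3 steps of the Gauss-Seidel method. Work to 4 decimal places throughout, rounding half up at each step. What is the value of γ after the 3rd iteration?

Iteration 1:
  α = (-4 - (-2)·0.0000 - (-3)·0.0000) / (-7) = 0.5714
  β = (-2 - (-3)·0.5714 - (-3)·0.0000) / (7) = -0.0408
  γ = (10 - (3)·0.5714 - (4)·-0.0408) / (11) = 0.7681
Iteration 2:
  α = (-4 - (-2)·-0.0408 - (-3)·0.7681) / (-7) = 0.2539
  β = (-2 - (-3)·0.2539 - (-3)·0.7681) / (7) = 0.1523
  γ = (10 - (3)·0.2539 - (4)·0.1523) / (11) = 0.7845
Iteration 3:
  α = (-4 - (-2)·0.1523 - (-3)·0.7845) / (-7) = 0.1917
  β = (-2 - (-3)·0.1917 - (-3)·0.7845) / (7) = 0.1327
  γ = (10 - (3)·0.1917 - (4)·0.1327) / (11) = 0.8086

0.8086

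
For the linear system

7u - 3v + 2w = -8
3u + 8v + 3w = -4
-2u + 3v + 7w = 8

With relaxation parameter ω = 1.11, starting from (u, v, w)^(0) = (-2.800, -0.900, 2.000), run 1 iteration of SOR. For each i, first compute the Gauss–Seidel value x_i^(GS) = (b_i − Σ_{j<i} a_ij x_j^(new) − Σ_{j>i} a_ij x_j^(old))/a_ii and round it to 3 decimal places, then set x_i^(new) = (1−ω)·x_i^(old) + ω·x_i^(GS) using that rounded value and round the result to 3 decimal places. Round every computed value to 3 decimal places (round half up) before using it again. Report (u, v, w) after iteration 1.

Iteration 1:
  u: GS value = (-8 - (-3)·-0.900 - (2)·2.000) / (7) = -2.100;  u ← (1−ω)·-2.800 + ω·-2.100 = -2.023
  v: GS value = (-4 - (3)·-2.023 - (3)·2.000) / (8) = -0.491;  v ← (1−ω)·-0.900 + ω·-0.491 = -0.446
  w: GS value = (8 - (-2)·-2.023 - (3)·-0.446) / (7) = 0.756;  w ← (1−ω)·2.000 + ω·0.756 = 0.619

(-2.023, -0.446, 0.619)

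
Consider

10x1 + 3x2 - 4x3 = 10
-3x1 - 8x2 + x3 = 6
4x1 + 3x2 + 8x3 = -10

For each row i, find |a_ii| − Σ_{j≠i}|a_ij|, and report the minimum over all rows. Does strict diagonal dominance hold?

1

row 1: |10| − (3+4) = 3
row 2: |-8| − (3+1) = 4
row 3: |8| − (4+3) = 1
minimum over rows = 1 → strictly diagonally dominant (convergence guaranteed)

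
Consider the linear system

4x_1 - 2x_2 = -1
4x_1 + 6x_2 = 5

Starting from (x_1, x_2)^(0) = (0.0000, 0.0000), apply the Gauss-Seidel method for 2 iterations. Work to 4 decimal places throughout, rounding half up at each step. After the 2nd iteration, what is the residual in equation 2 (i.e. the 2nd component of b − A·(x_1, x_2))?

Iteration 1:
  x_1 = (-1 - (-2)·0.0000) / (4) = -0.2500
  x_2 = (5 - (4)·-0.2500) / (6) = 1.0000
Iteration 2:
  x_1 = (-1 - (-2)·1.0000) / (4) = 0.2500
  x_2 = (5 - (4)·0.2500) / (6) = 0.6667
Residual b − A·x = (-0.6666, -0.0002)

-0.0002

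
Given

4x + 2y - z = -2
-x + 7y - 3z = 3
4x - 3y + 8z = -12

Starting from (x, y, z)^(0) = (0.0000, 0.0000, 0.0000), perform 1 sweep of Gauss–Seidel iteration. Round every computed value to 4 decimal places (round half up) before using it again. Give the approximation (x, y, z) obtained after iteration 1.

(-0.5000, 0.3571, -1.1161)

Iteration 1:
  x = (-2 - (2)·0.0000 - (-1)·0.0000) / (4) = -0.5000
  y = (3 - (-1)·-0.5000 - (-3)·0.0000) / (7) = 0.3571
  z = (-12 - (4)·-0.5000 - (-3)·0.3571) / (8) = -1.1161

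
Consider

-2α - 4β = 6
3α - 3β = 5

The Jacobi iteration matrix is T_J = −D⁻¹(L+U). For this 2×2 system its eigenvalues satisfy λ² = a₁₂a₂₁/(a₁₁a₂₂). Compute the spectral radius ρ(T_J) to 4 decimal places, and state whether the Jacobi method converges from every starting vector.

1.4142

a₁₂a₂₁/(a₁₁a₂₂) = (-4)·(3) / ((-2)·(-3)) = -2.000000
ρ = √|-2.000000| = √2.000000 = 1.4142
ρ > 1, so Jacobi diverges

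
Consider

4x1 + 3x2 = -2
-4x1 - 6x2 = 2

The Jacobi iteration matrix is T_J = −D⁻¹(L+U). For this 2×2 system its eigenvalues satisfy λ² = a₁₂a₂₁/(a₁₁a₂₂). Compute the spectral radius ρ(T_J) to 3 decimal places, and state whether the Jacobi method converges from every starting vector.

0.707

a₁₂a₂₁/(a₁₁a₂₂) = (3)·(-4) / ((4)·(-6)) = 0.500000
ρ = √|0.500000| = √0.500000 = 0.707
ρ < 1, so Jacobi converges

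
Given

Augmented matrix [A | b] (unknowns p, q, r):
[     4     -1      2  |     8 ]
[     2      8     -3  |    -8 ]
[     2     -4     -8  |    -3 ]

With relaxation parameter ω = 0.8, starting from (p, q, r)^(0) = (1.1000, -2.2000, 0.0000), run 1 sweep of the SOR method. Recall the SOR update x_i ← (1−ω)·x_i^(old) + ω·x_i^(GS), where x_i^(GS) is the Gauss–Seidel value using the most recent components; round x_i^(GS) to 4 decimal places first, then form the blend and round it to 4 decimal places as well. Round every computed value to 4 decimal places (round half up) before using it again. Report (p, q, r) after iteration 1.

Iteration 1:
  p: GS value = (8 - (-1)·-2.2000 - (2)·0.0000) / (4) = 1.4500;  p ← (1−ω)·1.1000 + ω·1.4500 = 1.3800
  q: GS value = (-8 - (2)·1.3800 - (-3)·0.0000) / (8) = -1.3450;  q ← (1−ω)·-2.2000 + ω·-1.3450 = -1.5160
  r: GS value = (-3 - (2)·1.3800 - (-4)·-1.5160) / (-8) = 1.4780;  r ← (1−ω)·0.0000 + ω·1.4780 = 1.1824

(1.3800, -1.5160, 1.1824)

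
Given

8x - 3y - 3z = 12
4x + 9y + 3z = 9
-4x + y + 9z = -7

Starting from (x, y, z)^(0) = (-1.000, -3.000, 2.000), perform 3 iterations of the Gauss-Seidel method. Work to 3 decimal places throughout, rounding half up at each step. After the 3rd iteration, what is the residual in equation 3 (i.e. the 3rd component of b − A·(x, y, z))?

0.000

Iteration 1:
  x = (12 - (-3)·-3.000 - (-3)·2.000) / (8) = 1.125
  y = (9 - (4)·1.125 - (3)·2.000) / (9) = -0.167
  z = (-7 - (-4)·1.125 - (1)·-0.167) / (9) = -0.259
Iteration 2:
  x = (12 - (-3)·-0.167 - (-3)·-0.259) / (8) = 1.340
  y = (9 - (4)·1.340 - (3)·-0.259) / (9) = 0.491
  z = (-7 - (-4)·1.340 - (1)·0.491) / (9) = -0.237
Iteration 3:
  x = (12 - (-3)·0.491 - (-3)·-0.237) / (8) = 1.595
  y = (9 - (4)·1.595 - (3)·-0.237) / (9) = 0.370
  z = (-7 - (-4)·1.595 - (1)·0.370) / (9) = -0.110
Residual b − A·x = (0.020, -0.380, 0.000)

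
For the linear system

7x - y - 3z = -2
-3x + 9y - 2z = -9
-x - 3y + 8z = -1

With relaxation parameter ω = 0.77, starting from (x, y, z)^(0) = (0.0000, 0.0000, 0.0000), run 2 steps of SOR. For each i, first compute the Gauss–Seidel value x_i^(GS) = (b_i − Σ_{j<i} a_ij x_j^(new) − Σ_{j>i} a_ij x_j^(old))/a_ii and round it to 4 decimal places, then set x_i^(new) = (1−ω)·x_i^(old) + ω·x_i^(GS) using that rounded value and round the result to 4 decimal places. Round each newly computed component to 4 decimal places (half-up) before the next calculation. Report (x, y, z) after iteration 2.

Iteration 1:
  x: GS value = (-2 - (-1)·0.0000 - (-3)·0.0000) / (7) = -0.2857;  x ← (1−ω)·0.0000 + ω·-0.2857 = -0.2200
  y: GS value = (-9 - (-3)·-0.2200 - (-2)·0.0000) / (9) = -1.0733;  y ← (1−ω)·0.0000 + ω·-1.0733 = -0.8264
  z: GS value = (-1 - (-1)·-0.2200 - (-3)·-0.8264) / (8) = -0.4624;  z ← (1−ω)·0.0000 + ω·-0.4624 = -0.3560
Iteration 2:
  x: GS value = (-2 - (-1)·-0.8264 - (-3)·-0.3560) / (7) = -0.5563;  x ← (1−ω)·-0.2200 + ω·-0.5563 = -0.4790
  y: GS value = (-9 - (-3)·-0.4790 - (-2)·-0.3560) / (9) = -1.2388;  y ← (1−ω)·-0.8264 + ω·-1.2388 = -1.1439
  z: GS value = (-1 - (-1)·-0.4790 - (-3)·-1.1439) / (8) = -0.6138;  z ← (1−ω)·-0.3560 + ω·-0.6138 = -0.5545

(-0.4790, -1.1439, -0.5545)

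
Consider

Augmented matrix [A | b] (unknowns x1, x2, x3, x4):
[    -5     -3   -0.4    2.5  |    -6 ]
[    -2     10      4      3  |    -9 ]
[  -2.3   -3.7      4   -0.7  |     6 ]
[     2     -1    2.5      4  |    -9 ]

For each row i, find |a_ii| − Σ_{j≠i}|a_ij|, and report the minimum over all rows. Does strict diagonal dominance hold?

row 1: |-5| − (3+0.4+2.5) = -0.9
row 2: |10| − (2+4+3) = 1
row 3: |4| − (2.3+3.7+0.7) = -2.7
row 4: |4| − (2+1+2.5) = -1.5
minimum over rows = -2.7 → not strictly diagonally dominant

-2.7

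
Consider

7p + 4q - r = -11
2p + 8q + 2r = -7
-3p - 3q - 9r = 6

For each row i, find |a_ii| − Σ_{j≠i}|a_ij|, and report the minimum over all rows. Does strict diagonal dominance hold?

row 1: |7| − (4+1) = 2
row 2: |8| − (2+2) = 4
row 3: |-9| − (3+3) = 3
minimum over rows = 2 → strictly diagonally dominant (convergence guaranteed)

2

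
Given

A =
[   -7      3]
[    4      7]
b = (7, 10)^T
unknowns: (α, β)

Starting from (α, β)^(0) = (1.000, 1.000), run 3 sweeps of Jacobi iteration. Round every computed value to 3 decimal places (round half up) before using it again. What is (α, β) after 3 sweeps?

Iteration 1:
  α = (7 - (3)·1.000) / (-7) = -0.571
  β = (10 - (4)·1.000) / (7) = 0.857
Iteration 2:
  α = (7 - (3)·0.857) / (-7) = -0.633
  β = (10 - (4)·-0.571) / (7) = 1.755
Iteration 3:
  α = (7 - (3)·1.755) / (-7) = -0.248
  β = (10 - (4)·-0.633) / (7) = 1.790

(-0.248, 1.790)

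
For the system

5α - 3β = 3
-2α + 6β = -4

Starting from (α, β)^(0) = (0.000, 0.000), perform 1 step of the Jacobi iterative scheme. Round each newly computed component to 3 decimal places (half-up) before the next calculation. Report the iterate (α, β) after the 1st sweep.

Iteration 1:
  α = (3 - (-3)·0.000) / (5) = 0.600
  β = (-4 - (-2)·0.000) / (6) = -0.667

(0.600, -0.667)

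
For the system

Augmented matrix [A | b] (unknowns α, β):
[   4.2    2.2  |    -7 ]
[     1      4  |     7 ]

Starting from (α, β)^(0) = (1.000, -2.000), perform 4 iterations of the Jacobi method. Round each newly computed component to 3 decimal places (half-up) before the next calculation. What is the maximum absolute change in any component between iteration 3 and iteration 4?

0.239

Iteration 1:
  α = (-7 - (2.2)·-2.000) / (4.2) = -0.619
  β = (7 - (1)·1.000) / (4) = 1.500
Iteration 2:
  α = (-7 - (2.2)·1.500) / (4.2) = -2.452
  β = (7 - (1)·-0.619) / (4) = 1.905
Iteration 3:
  α = (-7 - (2.2)·1.905) / (4.2) = -2.665
  β = (7 - (1)·-2.452) / (4) = 2.363
Iteration 4:
  α = (-7 - (2.2)·2.363) / (4.2) = -2.904
  β = (7 - (1)·-2.665) / (4) = 2.416
Change: (-0.239, 0.053) → max |·| = 0.239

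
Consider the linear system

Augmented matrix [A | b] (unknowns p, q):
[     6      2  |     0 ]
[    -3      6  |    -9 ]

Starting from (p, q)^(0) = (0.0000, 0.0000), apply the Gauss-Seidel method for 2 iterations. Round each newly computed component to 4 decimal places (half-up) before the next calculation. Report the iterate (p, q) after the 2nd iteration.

(0.5000, -1.2500)

Iteration 1:
  p = (0 - (2)·0.0000) / (6) = 0.0000
  q = (-9 - (-3)·0.0000) / (6) = -1.5000
Iteration 2:
  p = (0 - (2)·-1.5000) / (6) = 0.5000
  q = (-9 - (-3)·0.5000) / (6) = -1.2500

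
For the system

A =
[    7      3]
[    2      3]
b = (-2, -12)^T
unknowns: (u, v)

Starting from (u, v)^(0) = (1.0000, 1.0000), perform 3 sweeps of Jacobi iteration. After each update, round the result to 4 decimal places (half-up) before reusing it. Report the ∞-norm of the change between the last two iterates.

1.6191

Iteration 1:
  u = (-2 - (3)·1.0000) / (7) = -0.7143
  v = (-12 - (2)·1.0000) / (3) = -4.6667
Iteration 2:
  u = (-2 - (3)·-4.6667) / (7) = 1.7143
  v = (-12 - (2)·-0.7143) / (3) = -3.5238
Iteration 3:
  u = (-2 - (3)·-3.5238) / (7) = 1.2245
  v = (-12 - (2)·1.7143) / (3) = -5.1429
Change: (-0.4898, -1.6191) → max |·| = 1.6191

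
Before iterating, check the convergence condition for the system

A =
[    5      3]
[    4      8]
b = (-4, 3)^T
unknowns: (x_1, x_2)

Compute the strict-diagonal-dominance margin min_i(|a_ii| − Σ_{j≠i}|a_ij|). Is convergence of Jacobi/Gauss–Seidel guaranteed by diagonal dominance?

2

row 1: |5| − (3) = 2
row 2: |8| − (4) = 4
minimum over rows = 2 → strictly diagonally dominant (convergence guaranteed)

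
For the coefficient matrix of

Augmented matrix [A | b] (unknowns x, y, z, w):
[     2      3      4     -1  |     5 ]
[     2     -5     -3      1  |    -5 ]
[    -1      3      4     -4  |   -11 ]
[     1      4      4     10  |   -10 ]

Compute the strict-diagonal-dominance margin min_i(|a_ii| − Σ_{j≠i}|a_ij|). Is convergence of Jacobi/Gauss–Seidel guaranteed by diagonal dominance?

-6

row 1: |2| − (3+4+1) = -6
row 2: |-5| − (2+3+1) = -1
row 3: |4| − (1+3+4) = -4
row 4: |10| − (1+4+4) = 1
minimum over rows = -6 → not strictly diagonally dominant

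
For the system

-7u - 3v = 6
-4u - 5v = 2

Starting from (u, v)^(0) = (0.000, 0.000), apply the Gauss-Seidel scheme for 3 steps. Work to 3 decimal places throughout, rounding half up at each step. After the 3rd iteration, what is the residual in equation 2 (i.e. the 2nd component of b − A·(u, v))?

0.002

Iteration 1:
  u = (6 - (-3)·0.000) / (-7) = -0.857
  v = (2 - (-4)·-0.857) / (-5) = 0.286
Iteration 2:
  u = (6 - (-3)·0.286) / (-7) = -0.980
  v = (2 - (-4)·-0.980) / (-5) = 0.384
Iteration 3:
  u = (6 - (-3)·0.384) / (-7) = -1.022
  v = (2 - (-4)·-1.022) / (-5) = 0.418
Residual b − A·x = (0.100, 0.002)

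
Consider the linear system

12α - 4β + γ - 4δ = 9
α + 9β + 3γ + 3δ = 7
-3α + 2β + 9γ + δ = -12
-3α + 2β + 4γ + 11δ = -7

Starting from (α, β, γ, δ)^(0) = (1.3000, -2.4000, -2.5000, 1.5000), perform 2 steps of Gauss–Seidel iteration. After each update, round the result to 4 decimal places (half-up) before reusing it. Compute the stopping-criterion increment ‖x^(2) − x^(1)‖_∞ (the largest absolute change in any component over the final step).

Iteration 1:
  α = (9 - (-4)·-2.4000 - (1)·-2.5000 - (-4)·1.5000) / (12) = 0.6583
  β = (7 - (1)·0.6583 - (3)·-2.5000 - (3)·1.5000) / (9) = 1.0380
  γ = (-12 - (-3)·0.6583 - (2)·1.0380 - (1)·1.5000) / (9) = -1.5112
  δ = (-7 - (-3)·0.6583 - (2)·1.0380 - (4)·-1.5112) / (11) = -0.0960
Iteration 2:
  α = (9 - (-4)·1.0380 - (1)·-1.5112 - (-4)·-0.0960) / (12) = 1.1899
  β = (7 - (1)·1.1899 - (3)·-1.5112 - (3)·-0.0960) / (9) = 1.1813
  γ = (-12 - (-3)·1.1899 - (2)·1.1813 - (1)·-0.0960) / (9) = -1.1885
  δ = (-7 - (-3)·1.1899 - (2)·1.1813 - (4)·-1.1885) / (11) = -0.0944
Change: (0.5316, 0.1433, 0.3227, 0.0016) → max |·| = 0.5316

0.5316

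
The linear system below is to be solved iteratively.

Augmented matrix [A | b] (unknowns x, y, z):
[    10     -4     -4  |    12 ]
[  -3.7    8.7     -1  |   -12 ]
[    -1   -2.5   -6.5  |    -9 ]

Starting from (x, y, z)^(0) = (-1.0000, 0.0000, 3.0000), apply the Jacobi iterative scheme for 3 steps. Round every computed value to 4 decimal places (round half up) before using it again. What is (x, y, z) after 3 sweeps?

(1.7580, -0.6743, 1.2651)

Iteration 1:
  x = (12 - (-4)·0.0000 - (-4)·3.0000) / (10) = 2.4000
  y = (-12 - (-3.7)·-1.0000 - (-1)·3.0000) / (8.7) = -1.4598
  z = (-9 - (-1)·-1.0000 - (-2.5)·0.0000) / (-6.5) = 1.5385
Iteration 2:
  x = (12 - (-4)·-1.4598 - (-4)·1.5385) / (10) = 1.2315
  y = (-12 - (-3.7)·2.4000 - (-1)·1.5385) / (8.7) = -0.1818
  z = (-9 - (-1)·2.4000 - (-2.5)·-1.4598) / (-6.5) = 1.5768
Iteration 3:
  x = (12 - (-4)·-0.1818 - (-4)·1.5768) / (10) = 1.7580
  y = (-12 - (-3.7)·1.2315 - (-1)·1.5768) / (8.7) = -0.6743
  z = (-9 - (-1)·1.2315 - (-2.5)·-0.1818) / (-6.5) = 1.2651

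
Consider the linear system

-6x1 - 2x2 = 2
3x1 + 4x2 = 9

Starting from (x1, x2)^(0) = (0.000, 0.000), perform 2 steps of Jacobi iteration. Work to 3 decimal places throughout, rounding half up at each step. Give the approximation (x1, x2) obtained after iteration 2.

(-1.083, 2.500)

Iteration 1:
  x1 = (2 - (-2)·0.000) / (-6) = -0.333
  x2 = (9 - (3)·0.000) / (4) = 2.250
Iteration 2:
  x1 = (2 - (-2)·2.250) / (-6) = -1.083
  x2 = (9 - (3)·-0.333) / (4) = 2.500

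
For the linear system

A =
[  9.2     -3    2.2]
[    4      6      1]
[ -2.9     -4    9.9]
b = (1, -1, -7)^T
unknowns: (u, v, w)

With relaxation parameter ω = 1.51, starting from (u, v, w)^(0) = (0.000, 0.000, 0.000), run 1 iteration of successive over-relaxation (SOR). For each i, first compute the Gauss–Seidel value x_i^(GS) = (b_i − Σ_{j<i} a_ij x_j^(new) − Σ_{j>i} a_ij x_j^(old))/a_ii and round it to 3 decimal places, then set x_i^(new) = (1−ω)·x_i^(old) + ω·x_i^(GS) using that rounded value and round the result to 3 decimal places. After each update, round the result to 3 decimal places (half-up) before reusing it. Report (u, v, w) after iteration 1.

Iteration 1:
  u: GS value = (1 - (-3)·0.000 - (2.2)·0.000) / (9.2) = 0.109;  u ← (1−ω)·0.000 + ω·0.109 = 0.165
  v: GS value = (-1 - (4)·0.165 - (1)·0.000) / (6) = -0.277;  v ← (1−ω)·0.000 + ω·-0.277 = -0.418
  w: GS value = (-7 - (-2.9)·0.165 - (-4)·-0.418) / (9.9) = -0.828;  w ← (1−ω)·0.000 + ω·-0.828 = -1.250

(0.165, -0.418, -1.250)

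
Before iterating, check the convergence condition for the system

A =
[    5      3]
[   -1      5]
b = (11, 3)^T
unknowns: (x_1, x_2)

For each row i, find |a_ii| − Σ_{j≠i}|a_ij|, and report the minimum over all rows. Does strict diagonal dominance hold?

2

row 1: |5| − (3) = 2
row 2: |5| − (1) = 4
minimum over rows = 2 → strictly diagonally dominant (convergence guaranteed)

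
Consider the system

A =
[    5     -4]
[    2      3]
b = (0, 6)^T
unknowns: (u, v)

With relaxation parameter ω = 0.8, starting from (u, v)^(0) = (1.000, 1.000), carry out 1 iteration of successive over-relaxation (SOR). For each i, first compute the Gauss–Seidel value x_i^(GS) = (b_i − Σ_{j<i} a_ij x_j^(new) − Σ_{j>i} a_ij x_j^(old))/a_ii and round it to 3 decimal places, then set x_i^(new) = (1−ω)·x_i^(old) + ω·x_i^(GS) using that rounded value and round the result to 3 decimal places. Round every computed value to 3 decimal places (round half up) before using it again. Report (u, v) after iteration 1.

Iteration 1:
  u: GS value = (0 - (-4)·1.000) / (5) = 0.800;  u ← (1−ω)·1.000 + ω·0.800 = 0.840
  v: GS value = (6 - (2)·0.840) / (3) = 1.440;  v ← (1−ω)·1.000 + ω·1.440 = 1.352

(0.840, 1.352)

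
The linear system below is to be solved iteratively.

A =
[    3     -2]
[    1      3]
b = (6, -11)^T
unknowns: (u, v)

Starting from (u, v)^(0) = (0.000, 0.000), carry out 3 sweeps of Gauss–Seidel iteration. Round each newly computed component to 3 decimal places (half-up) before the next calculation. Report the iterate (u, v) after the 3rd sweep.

Iteration 1:
  u = (6 - (-2)·0.000) / (3) = 2.000
  v = (-11 - (1)·2.000) / (3) = -4.333
Iteration 2:
  u = (6 - (-2)·-4.333) / (3) = -0.889
  v = (-11 - (1)·-0.889) / (3) = -3.370
Iteration 3:
  u = (6 - (-2)·-3.370) / (3) = -0.247
  v = (-11 - (1)·-0.247) / (3) = -3.584

(-0.247, -3.584)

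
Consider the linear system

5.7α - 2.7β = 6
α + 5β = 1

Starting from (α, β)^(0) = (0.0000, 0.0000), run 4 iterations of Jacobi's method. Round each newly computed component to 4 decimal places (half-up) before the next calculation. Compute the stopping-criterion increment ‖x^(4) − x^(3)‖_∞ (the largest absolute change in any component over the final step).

Iteration 1:
  α = (6 - (-2.7)·0.0000) / (5.7) = 1.0526
  β = (1 - (1)·0.0000) / (5) = 0.2000
Iteration 2:
  α = (6 - (-2.7)·0.2000) / (5.7) = 1.1474
  β = (1 - (1)·1.0526) / (5) = -0.0105
Iteration 3:
  α = (6 - (-2.7)·-0.0105) / (5.7) = 1.0477
  β = (1 - (1)·1.1474) / (5) = -0.0295
Iteration 4:
  α = (6 - (-2.7)·-0.0295) / (5.7) = 1.0387
  β = (1 - (1)·1.0477) / (5) = -0.0095
Change: (-0.0090, 0.0200) → max |·| = 0.0200

0.0200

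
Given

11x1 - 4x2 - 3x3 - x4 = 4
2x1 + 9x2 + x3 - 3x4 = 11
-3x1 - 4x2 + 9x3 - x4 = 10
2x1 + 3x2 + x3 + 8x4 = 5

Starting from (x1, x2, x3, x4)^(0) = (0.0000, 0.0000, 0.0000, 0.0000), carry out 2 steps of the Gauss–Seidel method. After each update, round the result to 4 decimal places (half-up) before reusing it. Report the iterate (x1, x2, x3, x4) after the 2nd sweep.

Iteration 1:
  x1 = (4 - (-4)·0.0000 - (-3)·0.0000 - (-1)·0.0000) / (11) = 0.3636
  x2 = (11 - (2)·0.3636 - (1)·0.0000 - (-3)·0.0000) / (9) = 1.1414
  x3 = (10 - (-3)·0.3636 - (-4)·1.1414 - (-1)·0.0000) / (9) = 1.7396
  x4 = (5 - (2)·0.3636 - (3)·1.1414 - (1)·1.7396) / (8) = -0.1114
Iteration 2:
  x1 = (4 - (-4)·1.1414 - (-3)·1.7396 - (-1)·-0.1114) / (11) = 1.2430
  x2 = (11 - (2)·1.2430 - (1)·1.7396 - (-3)·-0.1114) / (9) = 0.7156
  x3 = (10 - (-3)·1.2430 - (-4)·0.7156 - (-1)·-0.1114) / (9) = 1.8311
  x4 = (5 - (2)·1.2430 - (3)·0.7156 - (1)·1.8311) / (8) = -0.1830

(1.2430, 0.7156, 1.8311, -0.1830)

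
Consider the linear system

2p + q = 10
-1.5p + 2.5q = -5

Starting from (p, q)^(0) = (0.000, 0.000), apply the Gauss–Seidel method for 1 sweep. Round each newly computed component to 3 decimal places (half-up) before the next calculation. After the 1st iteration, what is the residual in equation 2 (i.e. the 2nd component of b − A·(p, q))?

Iteration 1:
  p = (10 - (1)·0.000) / (2) = 5.000
  q = (-5 - (-1.5)·5.000) / (2.5) = 1.000
Residual b − A·x = (-1.000, 0.000)

0.000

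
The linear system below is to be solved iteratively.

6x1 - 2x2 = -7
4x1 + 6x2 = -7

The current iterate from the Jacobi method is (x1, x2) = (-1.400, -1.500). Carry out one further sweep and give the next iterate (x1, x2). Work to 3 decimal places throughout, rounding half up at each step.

(-1.667, -0.233)

One sweep:
  x1 = (-7 - (-2)·-1.500) / (6) = -1.667
  x2 = (-7 - (4)·-1.400) / (6) = -0.233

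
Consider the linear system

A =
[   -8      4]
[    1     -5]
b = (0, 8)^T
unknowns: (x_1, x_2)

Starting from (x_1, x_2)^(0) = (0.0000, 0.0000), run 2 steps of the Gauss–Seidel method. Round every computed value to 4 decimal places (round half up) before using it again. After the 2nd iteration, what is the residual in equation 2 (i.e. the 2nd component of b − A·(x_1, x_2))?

0.0000

Iteration 1:
  x_1 = (0 - (4)·0.0000) / (-8) = 0.0000
  x_2 = (8 - (1)·0.0000) / (-5) = -1.6000
Iteration 2:
  x_1 = (0 - (4)·-1.6000) / (-8) = -0.8000
  x_2 = (8 - (1)·-0.8000) / (-5) = -1.7600
Residual b − A·x = (0.6400, 0.0000)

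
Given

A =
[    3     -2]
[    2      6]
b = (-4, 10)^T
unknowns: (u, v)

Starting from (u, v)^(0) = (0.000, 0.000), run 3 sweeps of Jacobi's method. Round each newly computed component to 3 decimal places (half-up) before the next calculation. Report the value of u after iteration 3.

0.074

Iteration 1:
  u = (-4 - (-2)·0.000) / (3) = -1.333
  v = (10 - (2)·0.000) / (6) = 1.667
Iteration 2:
  u = (-4 - (-2)·1.667) / (3) = -0.222
  v = (10 - (2)·-1.333) / (6) = 2.111
Iteration 3:
  u = (-4 - (-2)·2.111) / (3) = 0.074
  v = (10 - (2)·-0.222) / (6) = 1.741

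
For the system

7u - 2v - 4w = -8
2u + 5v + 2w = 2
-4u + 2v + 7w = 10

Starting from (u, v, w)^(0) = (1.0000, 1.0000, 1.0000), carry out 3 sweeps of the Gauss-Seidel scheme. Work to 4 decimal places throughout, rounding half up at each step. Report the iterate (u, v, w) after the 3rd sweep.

Iteration 1:
  u = (-8 - (-2)·1.0000 - (-4)·1.0000) / (7) = -0.2857
  v = (2 - (2)·-0.2857 - (2)·1.0000) / (5) = 0.1143
  w = (10 - (-4)·-0.2857 - (2)·0.1143) / (7) = 1.2327
Iteration 2:
  u = (-8 - (-2)·0.1143 - (-4)·1.2327) / (7) = -0.4058
  v = (2 - (2)·-0.4058 - (2)·1.2327) / (5) = 0.0692
  w = (10 - (-4)·-0.4058 - (2)·0.0692) / (7) = 1.1769
Iteration 3:
  u = (-8 - (-2)·0.0692 - (-4)·1.1769) / (7) = -0.4506
  v = (2 - (2)·-0.4506 - (2)·1.1769) / (5) = 0.1095
  w = (10 - (-4)·-0.4506 - (2)·0.1095) / (7) = 1.1398

(-0.4506, 0.1095, 1.1398)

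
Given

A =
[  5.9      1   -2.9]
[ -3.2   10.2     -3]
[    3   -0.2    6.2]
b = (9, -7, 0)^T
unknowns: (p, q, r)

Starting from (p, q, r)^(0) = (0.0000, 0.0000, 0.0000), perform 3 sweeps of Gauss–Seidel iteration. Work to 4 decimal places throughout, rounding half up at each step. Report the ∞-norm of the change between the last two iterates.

0.1283

Iteration 1:
  p = (9 - (1)·0.0000 - (-2.9)·0.0000) / (5.9) = 1.5254
  q = (-7 - (-3.2)·1.5254 - (-3)·0.0000) / (10.2) = -0.2077
  r = (0 - (3)·1.5254 - (-0.2)·-0.2077) / (6.2) = -0.7448
Iteration 2:
  p = (9 - (1)·-0.2077 - (-2.9)·-0.7448) / (5.9) = 1.1945
  q = (-7 - (-3.2)·1.1945 - (-3)·-0.7448) / (10.2) = -0.5306
  r = (0 - (3)·1.1945 - (-0.2)·-0.5306) / (6.2) = -0.5951
Iteration 3:
  p = (9 - (1)·-0.5306 - (-2.9)·-0.5951) / (5.9) = 1.3228
  q = (-7 - (-3.2)·1.3228 - (-3)·-0.5951) / (10.2) = -0.4463
  r = (0 - (3)·1.3228 - (-0.2)·-0.4463) / (6.2) = -0.6545
Change: (0.1283, 0.0843, -0.0594) → max |·| = 0.1283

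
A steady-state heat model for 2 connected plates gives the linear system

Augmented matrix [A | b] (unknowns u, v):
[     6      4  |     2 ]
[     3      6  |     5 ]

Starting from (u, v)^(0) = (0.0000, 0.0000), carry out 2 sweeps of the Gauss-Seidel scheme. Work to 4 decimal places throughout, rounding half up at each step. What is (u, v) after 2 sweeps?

(-0.1111, 0.8889)

Iteration 1:
  u = (2 - (4)·0.0000) / (6) = 0.3333
  v = (5 - (3)·0.3333) / (6) = 0.6667
Iteration 2:
  u = (2 - (4)·0.6667) / (6) = -0.1111
  v = (5 - (3)·-0.1111) / (6) = 0.8889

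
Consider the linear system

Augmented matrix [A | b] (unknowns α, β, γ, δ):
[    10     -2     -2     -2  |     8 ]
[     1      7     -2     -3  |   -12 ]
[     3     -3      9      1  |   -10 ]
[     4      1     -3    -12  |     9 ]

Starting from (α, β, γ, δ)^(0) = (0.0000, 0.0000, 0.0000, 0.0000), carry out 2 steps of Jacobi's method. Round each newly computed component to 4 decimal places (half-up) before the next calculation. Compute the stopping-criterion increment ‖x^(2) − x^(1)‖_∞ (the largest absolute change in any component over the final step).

0.7548

Iteration 1:
  α = (8 - (-2)·0.0000 - (-2)·0.0000 - (-2)·0.0000) / (10) = 0.8000
  β = (-12 - (1)·0.0000 - (-2)·0.0000 - (-3)·0.0000) / (7) = -1.7143
  γ = (-10 - (3)·0.0000 - (-3)·0.0000 - (1)·0.0000) / (9) = -1.1111
  δ = (9 - (4)·0.0000 - (1)·0.0000 - (-3)·0.0000) / (-12) = -0.7500
Iteration 2:
  α = (8 - (-2)·-1.7143 - (-2)·-1.1111 - (-2)·-0.7500) / (10) = 0.0849
  β = (-12 - (1)·0.8000 - (-2)·-1.1111 - (-3)·-0.7500) / (7) = -2.4675
  γ = (-10 - (3)·0.8000 - (-3)·-1.7143 - (1)·-0.7500) / (9) = -1.8659
  δ = (9 - (4)·0.8000 - (1)·-1.7143 - (-3)·-1.1111) / (-12) = -0.3484
Change: (-0.7151, -0.7532, -0.7548, 0.4016) → max |·| = 0.7548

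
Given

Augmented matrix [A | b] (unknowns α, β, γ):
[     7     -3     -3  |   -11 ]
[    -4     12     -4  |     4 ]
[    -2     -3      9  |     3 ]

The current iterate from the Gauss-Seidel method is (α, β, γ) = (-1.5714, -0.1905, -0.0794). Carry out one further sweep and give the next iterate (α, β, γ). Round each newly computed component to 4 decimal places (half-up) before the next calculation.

One sweep:
  α = (-11 - (-3)·-0.1905 - (-3)·-0.0794) / (7) = -1.6871
  β = (4 - (-4)·-1.6871 - (-4)·-0.0794) / (12) = -0.2555
  γ = (3 - (-2)·-1.6871 - (-3)·-0.2555) / (9) = -0.1267

(-1.6871, -0.2555, -0.1267)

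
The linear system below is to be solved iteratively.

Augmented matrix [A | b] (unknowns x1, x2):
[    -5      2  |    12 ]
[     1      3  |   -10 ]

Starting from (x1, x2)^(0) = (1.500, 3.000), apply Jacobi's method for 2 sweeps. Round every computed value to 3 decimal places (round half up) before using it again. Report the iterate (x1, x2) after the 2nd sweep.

Iteration 1:
  x1 = (12 - (2)·3.000) / (-5) = -1.200
  x2 = (-10 - (1)·1.500) / (3) = -3.833
Iteration 2:
  x1 = (12 - (2)·-3.833) / (-5) = -3.933
  x2 = (-10 - (1)·-1.200) / (3) = -2.933

(-3.933, -2.933)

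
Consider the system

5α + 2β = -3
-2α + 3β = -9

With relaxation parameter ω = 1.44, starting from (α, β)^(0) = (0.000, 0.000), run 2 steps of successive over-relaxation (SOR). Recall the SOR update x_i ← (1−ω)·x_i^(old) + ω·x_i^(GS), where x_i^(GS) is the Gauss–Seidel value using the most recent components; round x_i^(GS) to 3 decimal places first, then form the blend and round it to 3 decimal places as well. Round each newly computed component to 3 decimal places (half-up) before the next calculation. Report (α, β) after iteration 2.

(2.483, 0.329)

Iteration 1:
  α: GS value = (-3 - (2)·0.000) / (5) = -0.600;  α ← (1−ω)·0.000 + ω·-0.600 = -0.864
  β: GS value = (-9 - (-2)·-0.864) / (3) = -3.576;  β ← (1−ω)·0.000 + ω·-3.576 = -5.149
Iteration 2:
  α: GS value = (-3 - (2)·-5.149) / (5) = 1.460;  α ← (1−ω)·-0.864 + ω·1.460 = 2.483
  β: GS value = (-9 - (-2)·2.483) / (3) = -1.345;  β ← (1−ω)·-5.149 + ω·-1.345 = 0.329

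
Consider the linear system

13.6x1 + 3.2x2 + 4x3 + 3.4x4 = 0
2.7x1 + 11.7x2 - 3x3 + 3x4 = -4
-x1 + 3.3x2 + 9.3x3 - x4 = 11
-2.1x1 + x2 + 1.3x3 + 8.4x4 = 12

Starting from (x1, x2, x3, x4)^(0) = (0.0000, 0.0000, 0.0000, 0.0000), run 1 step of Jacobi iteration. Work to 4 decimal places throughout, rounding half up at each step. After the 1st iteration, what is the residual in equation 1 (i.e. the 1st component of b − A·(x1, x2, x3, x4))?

Iteration 1:
  x1 = (0 - (3.2)·0.0000 - (4)·0.0000 - (3.4)·0.0000) / (13.6) = 0.0000
  x2 = (-4 - (2.7)·0.0000 - (-3)·0.0000 - (3)·0.0000) / (11.7) = -0.3419
  x3 = (11 - (-1)·0.0000 - (3.3)·0.0000 - (-1)·0.0000) / (9.3) = 1.1828
  x4 = (12 - (-2.1)·0.0000 - (1)·0.0000 - (1.3)·0.0000) / (8.4) = 1.4286
Residual b − A·x = (-8.4944, -0.7372, 2.5568, -1.1960)

-8.4944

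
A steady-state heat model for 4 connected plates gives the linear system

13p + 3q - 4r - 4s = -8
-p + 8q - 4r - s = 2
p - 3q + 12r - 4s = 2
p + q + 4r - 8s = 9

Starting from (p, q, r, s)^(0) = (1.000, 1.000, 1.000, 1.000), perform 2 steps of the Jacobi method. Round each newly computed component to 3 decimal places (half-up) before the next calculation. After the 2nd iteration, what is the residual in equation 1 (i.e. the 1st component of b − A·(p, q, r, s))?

Iteration 1:
  p = (-8 - (3)·1.000 - (-4)·1.000 - (-4)·1.000) / (13) = -0.231
  q = (2 - (-1)·1.000 - (-4)·1.000 - (-1)·1.000) / (8) = 1.000
  r = (2 - (1)·1.000 - (-3)·1.000 - (-4)·1.000) / (12) = 0.667
  s = (9 - (1)·1.000 - (1)·1.000 - (4)·1.000) / (-8) = -0.375
Iteration 2:
  p = (-8 - (3)·1.000 - (-4)·0.667 - (-4)·-0.375) / (13) = -0.756
  q = (2 - (-1)·-0.231 - (-4)·0.667 - (-1)·-0.375) / (8) = 0.508
  r = (2 - (1)·-0.231 - (-3)·1.000 - (-4)·-0.375) / (12) = 0.311
  s = (9 - (1)·-0.231 - (1)·1.000 - (4)·0.667) / (-8) = -0.695
Residual b − A·x = (-1.232, -2.271, -2.232, 2.444)

-1.232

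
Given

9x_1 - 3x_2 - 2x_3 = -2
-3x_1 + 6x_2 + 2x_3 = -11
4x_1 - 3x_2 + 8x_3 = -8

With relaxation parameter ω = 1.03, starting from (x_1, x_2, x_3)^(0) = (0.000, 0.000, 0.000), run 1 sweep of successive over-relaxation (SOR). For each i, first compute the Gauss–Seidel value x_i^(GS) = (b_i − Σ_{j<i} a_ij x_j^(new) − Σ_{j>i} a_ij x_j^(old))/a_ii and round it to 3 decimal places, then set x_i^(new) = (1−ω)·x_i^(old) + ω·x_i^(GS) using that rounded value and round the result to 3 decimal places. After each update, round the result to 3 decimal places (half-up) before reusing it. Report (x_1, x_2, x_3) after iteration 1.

(-0.229, -2.006, -1.687)

Iteration 1:
  x_1: GS value = (-2 - (-3)·0.000 - (-2)·0.000) / (9) = -0.222;  x_1 ← (1−ω)·0.000 + ω·-0.222 = -0.229
  x_2: GS value = (-11 - (-3)·-0.229 - (2)·0.000) / (6) = -1.948;  x_2 ← (1−ω)·0.000 + ω·-1.948 = -2.006
  x_3: GS value = (-8 - (4)·-0.229 - (-3)·-2.006) / (8) = -1.638;  x_3 ← (1−ω)·0.000 + ω·-1.638 = -1.687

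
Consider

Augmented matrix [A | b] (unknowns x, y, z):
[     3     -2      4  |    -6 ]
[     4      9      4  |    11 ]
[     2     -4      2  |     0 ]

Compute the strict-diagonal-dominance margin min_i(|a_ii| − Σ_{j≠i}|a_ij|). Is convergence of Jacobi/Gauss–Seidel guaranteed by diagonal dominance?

-4

row 1: |3| − (2+4) = -3
row 2: |9| − (4+4) = 1
row 3: |2| − (2+4) = -4
minimum over rows = -4 → not strictly diagonally dominant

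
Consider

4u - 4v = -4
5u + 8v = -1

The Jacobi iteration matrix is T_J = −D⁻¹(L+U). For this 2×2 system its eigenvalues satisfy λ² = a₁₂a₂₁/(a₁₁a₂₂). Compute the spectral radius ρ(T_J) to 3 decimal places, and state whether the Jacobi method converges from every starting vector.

0.791

a₁₂a₂₁/(a₁₁a₂₂) = (-4)·(5) / ((4)·(8)) = -0.625000
ρ = √|-0.625000| = √0.625000 = 0.791
ρ < 1, so Jacobi converges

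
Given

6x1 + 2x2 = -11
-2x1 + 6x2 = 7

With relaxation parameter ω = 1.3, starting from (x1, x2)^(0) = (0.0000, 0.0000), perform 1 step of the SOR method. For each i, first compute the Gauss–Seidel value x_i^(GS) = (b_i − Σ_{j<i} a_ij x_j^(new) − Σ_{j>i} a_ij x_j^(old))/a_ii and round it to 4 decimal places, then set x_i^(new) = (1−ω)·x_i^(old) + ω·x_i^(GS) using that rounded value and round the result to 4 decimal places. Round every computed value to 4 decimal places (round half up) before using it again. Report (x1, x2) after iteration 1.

Iteration 1:
  x1: GS value = (-11 - (2)·0.0000) / (6) = -1.8333;  x1 ← (1−ω)·0.0000 + ω·-1.8333 = -2.3833
  x2: GS value = (7 - (-2)·-2.3833) / (6) = 0.3722;  x2 ← (1−ω)·0.0000 + ω·0.3722 = 0.4839

(-2.3833, 0.4839)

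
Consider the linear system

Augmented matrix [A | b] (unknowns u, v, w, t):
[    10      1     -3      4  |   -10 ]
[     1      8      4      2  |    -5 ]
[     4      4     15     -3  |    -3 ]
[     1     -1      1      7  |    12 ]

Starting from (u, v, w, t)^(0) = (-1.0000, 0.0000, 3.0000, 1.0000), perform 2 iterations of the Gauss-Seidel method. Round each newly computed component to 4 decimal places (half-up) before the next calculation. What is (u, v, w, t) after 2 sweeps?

(-1.0830, -1.2017, 0.6789, 1.6003)

Iteration 1:
  u = (-10 - (1)·0.0000 - (-3)·3.0000 - (4)·1.0000) / (10) = -0.5000
  v = (-5 - (1)·-0.5000 - (4)·3.0000 - (2)·1.0000) / (8) = -2.3125
  w = (-3 - (4)·-0.5000 - (4)·-2.3125 - (-3)·1.0000) / (15) = 0.7500
  t = (12 - (1)·-0.5000 - (-1)·-2.3125 - (1)·0.7500) / (7) = 1.3482
Iteration 2:
  u = (-10 - (1)·-2.3125 - (-3)·0.7500 - (4)·1.3482) / (10) = -1.0830
  v = (-5 - (1)·-1.0830 - (4)·0.7500 - (2)·1.3482) / (8) = -1.2017
  w = (-3 - (4)·-1.0830 - (4)·-1.2017 - (-3)·1.3482) / (15) = 0.6789
  t = (12 - (1)·-1.0830 - (-1)·-1.2017 - (1)·0.6789) / (7) = 1.6003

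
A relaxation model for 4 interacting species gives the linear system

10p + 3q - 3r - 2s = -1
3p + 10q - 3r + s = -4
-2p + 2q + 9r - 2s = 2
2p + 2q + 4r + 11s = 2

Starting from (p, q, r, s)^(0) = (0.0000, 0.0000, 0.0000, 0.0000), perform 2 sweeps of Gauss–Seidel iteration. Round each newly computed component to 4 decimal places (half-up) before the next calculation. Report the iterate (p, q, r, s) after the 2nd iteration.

(0.1286, -0.3704, 0.3697, 0.0913)

Iteration 1:
  p = (-1 - (3)·0.0000 - (-3)·0.0000 - (-2)·0.0000) / (10) = -0.1000
  q = (-4 - (3)·-0.1000 - (-3)·0.0000 - (1)·0.0000) / (10) = -0.3700
  r = (2 - (-2)·-0.1000 - (2)·-0.3700 - (-2)·0.0000) / (9) = 0.2822
  s = (2 - (2)·-0.1000 - (2)·-0.3700 - (4)·0.2822) / (11) = 0.1647
Iteration 2:
  p = (-1 - (3)·-0.3700 - (-3)·0.2822 - (-2)·0.1647) / (10) = 0.1286
  q = (-4 - (3)·0.1286 - (-3)·0.2822 - (1)·0.1647) / (10) = -0.3704
  r = (2 - (-2)·0.1286 - (2)·-0.3704 - (-2)·0.1647) / (9) = 0.3697
  s = (2 - (2)·0.1286 - (2)·-0.3704 - (4)·0.3697) / (11) = 0.0913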